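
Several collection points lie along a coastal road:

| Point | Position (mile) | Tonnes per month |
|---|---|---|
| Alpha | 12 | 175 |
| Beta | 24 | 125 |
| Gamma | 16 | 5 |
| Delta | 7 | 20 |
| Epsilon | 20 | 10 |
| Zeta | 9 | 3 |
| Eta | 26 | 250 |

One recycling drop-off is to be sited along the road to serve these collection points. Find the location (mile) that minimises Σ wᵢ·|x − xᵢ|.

For a sum of weighted absolute distances on a line, the optimum is the weighted median (not the mean). Total weight W = 588; half-weight = 294.
Sort by position and accumulate weight:
  mile 7 (Delta, w=20) → cum 20
  mile 9 (Zeta, w=3) → cum 23
  mile 12 (Alpha, w=175) → cum 198
  mile 16 (Gamma, w=5) → cum 203
  mile 20 (Epsilon, w=10) → cum 213
  mile 24 (Beta, w=125) → cum 338  ≥ 294 → median here
  mile 26 (Eta, w=250) → cum 588
Optimal location: mile 24.

x = 24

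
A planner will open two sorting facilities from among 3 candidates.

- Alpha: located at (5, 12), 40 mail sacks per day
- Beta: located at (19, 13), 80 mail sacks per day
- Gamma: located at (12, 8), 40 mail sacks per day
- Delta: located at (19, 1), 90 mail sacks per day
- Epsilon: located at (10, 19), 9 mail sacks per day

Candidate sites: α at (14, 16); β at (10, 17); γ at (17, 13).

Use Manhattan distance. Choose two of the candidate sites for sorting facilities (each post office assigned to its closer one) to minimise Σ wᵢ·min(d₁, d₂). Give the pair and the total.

{β, γ}, total 2238

Evaluate every pair (each demand assigned to the nearer of the two):
  {β, γ}: total = 2238
  {α, γ}: total = 2403
  {α, β}: total = 3258
Best pair: {β, γ} with total 2238.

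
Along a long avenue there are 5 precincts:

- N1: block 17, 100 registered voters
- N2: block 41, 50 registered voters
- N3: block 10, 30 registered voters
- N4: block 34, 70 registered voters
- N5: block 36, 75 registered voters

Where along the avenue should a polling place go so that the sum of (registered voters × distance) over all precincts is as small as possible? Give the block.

x = 34

For a sum of weighted absolute distances on a line, the optimum is the weighted median (not the mean). Total weight W = 325; half-weight = 162.5.
Sort by position and accumulate weight:
  block 10 (N3, w=30) → cum 30
  block 17 (N1, w=100) → cum 130
  block 34 (N4, w=70) → cum 200  ≥ 162.5 → median here
  block 36 (N5, w=75) → cum 275
  block 41 (N2, w=50) → cum 325
Optimal location: block 34.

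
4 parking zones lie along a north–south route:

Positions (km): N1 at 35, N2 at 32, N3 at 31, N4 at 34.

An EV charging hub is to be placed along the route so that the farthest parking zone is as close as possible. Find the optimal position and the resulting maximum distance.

location 33, max distance 2

The 1-center on a line is the midpoint of the two extreme points: leftmost at 31, rightmost at 35.
Optimal location = (31 + 35)/2 = 33; maximum distance = (35 − 31)/2 = 2.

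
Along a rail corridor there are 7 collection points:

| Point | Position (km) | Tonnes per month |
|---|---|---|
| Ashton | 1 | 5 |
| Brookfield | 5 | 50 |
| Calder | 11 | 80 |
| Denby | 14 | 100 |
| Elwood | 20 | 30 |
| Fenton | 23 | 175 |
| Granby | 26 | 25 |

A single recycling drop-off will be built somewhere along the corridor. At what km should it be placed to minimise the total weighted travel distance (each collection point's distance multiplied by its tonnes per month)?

x = 14

For a sum of weighted absolute distances on a line, the optimum is the weighted median (not the mean). Total weight W = 465; half-weight = 232.5.
Sort by position and accumulate weight:
  km 1 (Ashton, w=5) → cum 5
  km 5 (Brookfield, w=50) → cum 55
  km 11 (Calder, w=80) → cum 135
  km 14 (Denby, w=100) → cum 235  ≥ 232.5 → median here
  km 20 (Elwood, w=30) → cum 265
  km 23 (Fenton, w=175) → cum 440
  km 26 (Granby, w=25) → cum 465
Optimal location: km 14.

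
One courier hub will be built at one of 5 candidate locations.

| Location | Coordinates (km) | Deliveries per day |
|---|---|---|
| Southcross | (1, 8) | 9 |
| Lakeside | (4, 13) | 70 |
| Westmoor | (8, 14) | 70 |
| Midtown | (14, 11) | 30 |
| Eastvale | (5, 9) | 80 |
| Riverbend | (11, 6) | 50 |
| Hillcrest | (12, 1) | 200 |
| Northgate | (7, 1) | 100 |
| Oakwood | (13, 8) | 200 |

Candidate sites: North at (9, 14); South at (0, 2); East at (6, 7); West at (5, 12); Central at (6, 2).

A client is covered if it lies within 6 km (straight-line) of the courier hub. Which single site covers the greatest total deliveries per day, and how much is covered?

West, covering 229

Coverage radius r = 6 km; a point is covered iff (Δx)²+(Δy)² ≤ 6² = 36.
  North (9, 14): covers {Lakeside, Westmoor, Midtown} → 170
  South (0, 2): covers {none} → 0
  East (6, 7): covers {Southcross, Eastvale, Riverbend} → 139
  West (5, 12): covers {Southcross, Lakeside, Westmoor, Eastvale} → 229
  Central (6, 2): covers {Northgate} → 100
Maximum coverage at West: 229 deliveries per day.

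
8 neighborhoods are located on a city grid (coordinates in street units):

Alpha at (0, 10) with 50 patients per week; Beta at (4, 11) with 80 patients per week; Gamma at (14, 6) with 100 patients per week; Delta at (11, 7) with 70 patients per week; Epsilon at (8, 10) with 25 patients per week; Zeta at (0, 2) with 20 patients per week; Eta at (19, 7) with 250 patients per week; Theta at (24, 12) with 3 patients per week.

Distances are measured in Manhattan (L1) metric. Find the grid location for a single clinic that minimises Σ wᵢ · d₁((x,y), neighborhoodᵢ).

(14, 7)

Manhattan distance separates: Σwᵢ(|x−xᵢ|+|y−yᵢ|) = Σwᵢ|x−xᵢ| + Σwᵢ|y−yᵢ|, so x and y are optimised independently as 1-D weighted medians.
Total weight W = 598; half = 299.
x-coordinate, sorted with cumulative weight:
  x=0 (Alpha, w=50) cum 50
  x=0 (Zeta, w=20) cum 70
  x=4 (Beta, w=80) cum 150
  x=8 (Epsilon, w=25) cum 175
  x=11 (Delta, w=70) cum 245
  x=14 (Gamma, w=100) cum 345  ← median
  x=19 (Eta, w=250) cum 595
  x=24 (Theta, w=3) cum 598
⇒ x* = 14
y-coordinate, sorted with cumulative weight:
  y=2 (Zeta, w=20) cum 20
  y=6 (Gamma, w=100) cum 120
  y=7 (Delta, w=70) cum 190
  y=7 (Eta, w=250) cum 440  ← median
  y=10 (Alpha, w=50) cum 490
  y=10 (Epsilon, w=25) cum 515
  y=11 (Beta, w=80) cum 595
  y=12 (Theta, w=3) cum 598
⇒ y* = 7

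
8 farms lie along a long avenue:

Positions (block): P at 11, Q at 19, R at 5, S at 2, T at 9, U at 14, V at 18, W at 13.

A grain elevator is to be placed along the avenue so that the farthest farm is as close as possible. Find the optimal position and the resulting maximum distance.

The 1-center on a line is the midpoint of the two extreme points: leftmost at 2, rightmost at 19.
Optimal location = (2 + 19)/2 = 10.5; maximum distance = (19 − 2)/2 = 8.5.

location 10.5, max distance 8.5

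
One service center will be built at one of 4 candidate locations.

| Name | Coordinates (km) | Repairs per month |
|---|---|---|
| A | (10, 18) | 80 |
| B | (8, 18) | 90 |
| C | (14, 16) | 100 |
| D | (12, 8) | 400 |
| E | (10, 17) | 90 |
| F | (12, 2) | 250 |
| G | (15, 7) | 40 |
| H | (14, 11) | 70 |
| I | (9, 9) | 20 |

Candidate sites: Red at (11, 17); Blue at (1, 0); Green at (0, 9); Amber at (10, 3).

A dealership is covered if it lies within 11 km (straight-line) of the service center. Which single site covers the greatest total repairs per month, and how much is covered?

Coverage radius r = 11 km; a point is covered iff (Δx)²+(Δy)² ≤ 11² = 121.
  Red (11, 17): covers {A, B, C, D, E, G, H, I} → 890
  Blue (1, 0): covers {none} → 0
  Green (0, 9): covers {I} → 20
  Amber (10, 3): covers {D, F, G, H, I} → 780
Maximum coverage at Red: 890 repairs per month.

Red, covering 890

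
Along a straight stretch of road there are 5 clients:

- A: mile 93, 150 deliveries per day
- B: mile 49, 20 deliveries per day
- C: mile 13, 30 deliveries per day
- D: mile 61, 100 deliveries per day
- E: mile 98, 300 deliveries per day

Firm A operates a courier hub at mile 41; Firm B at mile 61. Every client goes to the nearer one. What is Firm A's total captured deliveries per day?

50

The indifferent point is the midpoint (41+61)/2 = 51; clients left of it (closer to Firm A at 41) go to Firm A, those right go to Firm B.
  C at 13 (w=30) → Firm A
  B at 49 (w=20) → Firm A
  D at 61 (w=100) → Firm B
  A at 93 (w=150) → Firm B
  E at 98 (w=300) → Firm B
Firm A captures 50; Firm B captures 550.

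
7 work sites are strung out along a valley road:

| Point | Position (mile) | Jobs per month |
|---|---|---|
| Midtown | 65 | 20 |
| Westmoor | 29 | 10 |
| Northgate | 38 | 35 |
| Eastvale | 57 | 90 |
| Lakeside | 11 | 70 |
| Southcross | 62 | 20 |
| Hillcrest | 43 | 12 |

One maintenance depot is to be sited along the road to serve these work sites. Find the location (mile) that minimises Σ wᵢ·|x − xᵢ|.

For a sum of weighted absolute distances on a line, the optimum is the weighted median (not the mean). Total weight W = 257; half-weight = 128.5.
Sort by position and accumulate weight:
  mile 11 (Lakeside, w=70) → cum 70
  mile 29 (Westmoor, w=10) → cum 80
  mile 38 (Northgate, w=35) → cum 115
  mile 43 (Hillcrest, w=12) → cum 127
  mile 57 (Eastvale, w=90) → cum 217  ≥ 128.5 → median here
  mile 62 (Southcross, w=20) → cum 237
  mile 65 (Midtown, w=20) → cum 257
Optimal location: mile 57.

x = 57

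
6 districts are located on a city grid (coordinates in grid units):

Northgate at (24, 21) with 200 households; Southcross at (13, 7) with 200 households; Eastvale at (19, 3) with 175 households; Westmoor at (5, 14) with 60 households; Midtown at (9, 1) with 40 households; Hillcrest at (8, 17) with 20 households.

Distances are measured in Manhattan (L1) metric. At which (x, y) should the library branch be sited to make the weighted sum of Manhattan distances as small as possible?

(19, 7)

Manhattan distance separates: Σwᵢ(|x−xᵢ|+|y−yᵢ|) = Σwᵢ|x−xᵢ| + Σwᵢ|y−yᵢ|, so x and y are optimised independently as 1-D weighted medians.
Total weight W = 695; half = 347.5.
x-coordinate, sorted with cumulative weight:
  x=5 (Westmoor, w=60) cum 60
  x=8 (Hillcrest, w=20) cum 80
  x=9 (Midtown, w=40) cum 120
  x=13 (Southcross, w=200) cum 320
  x=19 (Eastvale, w=175) cum 495  ← median
  x=24 (Northgate, w=200) cum 695
⇒ x* = 19
y-coordinate, sorted with cumulative weight:
  y=1 (Midtown, w=40) cum 40
  y=3 (Eastvale, w=175) cum 215
  y=7 (Southcross, w=200) cum 415  ← median
  y=14 (Westmoor, w=60) cum 475
  y=17 (Hillcrest, w=20) cum 495
  y=21 (Northgate, w=200) cum 695
⇒ y* = 7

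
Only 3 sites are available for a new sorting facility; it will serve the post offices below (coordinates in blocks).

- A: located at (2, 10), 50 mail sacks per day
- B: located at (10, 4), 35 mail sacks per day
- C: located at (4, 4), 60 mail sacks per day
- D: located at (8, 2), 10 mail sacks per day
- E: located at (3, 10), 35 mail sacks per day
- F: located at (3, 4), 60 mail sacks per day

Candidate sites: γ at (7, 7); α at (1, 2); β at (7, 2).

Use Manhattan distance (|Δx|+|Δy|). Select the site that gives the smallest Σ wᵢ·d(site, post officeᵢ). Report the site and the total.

γ, total 1695 blocks

Total weighted distance at each candidate:
  γ (7, 7): total = 1695
  α (1, 2): total = 1795
  β (7, 2): total = 1915
Minimum is at γ with total 1695 blocks.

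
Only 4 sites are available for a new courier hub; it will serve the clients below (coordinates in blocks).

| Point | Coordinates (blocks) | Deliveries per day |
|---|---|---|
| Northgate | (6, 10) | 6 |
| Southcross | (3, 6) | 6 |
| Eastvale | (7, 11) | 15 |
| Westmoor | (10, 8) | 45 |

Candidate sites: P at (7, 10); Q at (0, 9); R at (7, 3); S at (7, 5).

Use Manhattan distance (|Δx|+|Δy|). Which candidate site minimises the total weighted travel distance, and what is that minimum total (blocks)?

P, total 294 blocks

Total weighted distance at each candidate:
  P (7, 10): total = 294
  Q (0, 9): total = 708
  R (7, 3): total = 570
  S (7, 5): total = 426
Minimum is at P with total 294 blocks.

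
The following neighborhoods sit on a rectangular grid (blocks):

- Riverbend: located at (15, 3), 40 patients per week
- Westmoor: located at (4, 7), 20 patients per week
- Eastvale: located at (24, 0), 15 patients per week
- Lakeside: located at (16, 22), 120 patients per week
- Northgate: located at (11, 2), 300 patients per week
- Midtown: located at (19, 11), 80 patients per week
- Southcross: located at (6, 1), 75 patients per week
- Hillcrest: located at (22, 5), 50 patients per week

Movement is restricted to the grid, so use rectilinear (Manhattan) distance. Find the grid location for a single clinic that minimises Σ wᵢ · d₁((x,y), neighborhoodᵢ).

Manhattan distance separates: Σwᵢ(|x−xᵢ|+|y−yᵢ|) = Σwᵢ|x−xᵢ| + Σwᵢ|y−yᵢ|, so x and y are optimised independently as 1-D weighted medians.
Total weight W = 700; half = 350.
x-coordinate, sorted with cumulative weight:
  x=4 (Westmoor, w=20) cum 20
  x=6 (Southcross, w=75) cum 95
  x=11 (Northgate, w=300) cum 395  ← median
  x=15 (Riverbend, w=40) cum 435
  x=16 (Lakeside, w=120) cum 555
  x=19 (Midtown, w=80) cum 635
  x=22 (Hillcrest, w=50) cum 685
  x=24 (Eastvale, w=15) cum 700
⇒ x* = 11
y-coordinate, sorted with cumulative weight:
  y=0 (Eastvale, w=15) cum 15
  y=1 (Southcross, w=75) cum 90
  y=2 (Northgate, w=300) cum 390  ← median
  y=3 (Riverbend, w=40) cum 430
  y=5 (Hillcrest, w=50) cum 480
  y=7 (Westmoor, w=20) cum 500
  y=11 (Midtown, w=80) cum 580
  y=22 (Lakeside, w=120) cum 700
⇒ y* = 2

(11, 2)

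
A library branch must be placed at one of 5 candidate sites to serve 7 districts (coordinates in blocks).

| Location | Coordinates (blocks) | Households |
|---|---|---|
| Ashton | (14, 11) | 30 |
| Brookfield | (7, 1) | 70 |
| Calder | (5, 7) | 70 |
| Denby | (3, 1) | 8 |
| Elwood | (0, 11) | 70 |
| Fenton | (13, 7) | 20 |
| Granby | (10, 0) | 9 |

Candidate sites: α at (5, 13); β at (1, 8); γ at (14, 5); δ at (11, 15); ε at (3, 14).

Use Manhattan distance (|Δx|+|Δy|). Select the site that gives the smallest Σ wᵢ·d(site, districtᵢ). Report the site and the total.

β, total 2505 blocks

Total weighted distance at each candidate:
  α (5, 13): total = 2774
  β (1, 8): total = 2505
  γ (14, 5): total = 3381
  δ (11, 15): total = 4020
  ε (3, 14): total = 3293
Minimum is at β with total 2505 blocks.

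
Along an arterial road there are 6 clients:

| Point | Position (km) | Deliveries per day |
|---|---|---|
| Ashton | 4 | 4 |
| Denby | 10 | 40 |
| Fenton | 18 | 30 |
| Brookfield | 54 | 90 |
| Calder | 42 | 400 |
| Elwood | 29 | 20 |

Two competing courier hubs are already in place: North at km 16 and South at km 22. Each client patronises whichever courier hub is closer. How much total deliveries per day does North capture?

74

The indifferent point is the midpoint (16+22)/2 = 19; clients left of it (closer to North at 16) go to North, those right go to South.
  Ashton at 4 (w=4) → North
  Denby at 10 (w=40) → North
  Fenton at 18 (w=30) → North
  Elwood at 29 (w=20) → South
  Calder at 42 (w=400) → South
  Brookfield at 54 (w=90) → South
North captures 74; South captures 510.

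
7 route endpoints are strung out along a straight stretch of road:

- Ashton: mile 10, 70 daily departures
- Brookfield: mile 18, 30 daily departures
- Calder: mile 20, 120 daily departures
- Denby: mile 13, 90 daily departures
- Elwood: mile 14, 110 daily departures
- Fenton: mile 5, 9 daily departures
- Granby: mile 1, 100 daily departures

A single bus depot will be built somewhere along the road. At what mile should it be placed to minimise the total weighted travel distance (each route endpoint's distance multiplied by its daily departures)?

For a sum of weighted absolute distances on a line, the optimum is the weighted median (not the mean). Total weight W = 529; half-weight = 264.5.
Sort by position and accumulate weight:
  mile 1 (Granby, w=100) → cum 100
  mile 5 (Fenton, w=9) → cum 109
  mile 10 (Ashton, w=70) → cum 179
  mile 13 (Denby, w=90) → cum 269  ≥ 264.5 → median here
  mile 14 (Elwood, w=110) → cum 379
  mile 18 (Brookfield, w=30) → cum 409
  mile 20 (Calder, w=120) → cum 529
Optimal location: mile 13.

x = 13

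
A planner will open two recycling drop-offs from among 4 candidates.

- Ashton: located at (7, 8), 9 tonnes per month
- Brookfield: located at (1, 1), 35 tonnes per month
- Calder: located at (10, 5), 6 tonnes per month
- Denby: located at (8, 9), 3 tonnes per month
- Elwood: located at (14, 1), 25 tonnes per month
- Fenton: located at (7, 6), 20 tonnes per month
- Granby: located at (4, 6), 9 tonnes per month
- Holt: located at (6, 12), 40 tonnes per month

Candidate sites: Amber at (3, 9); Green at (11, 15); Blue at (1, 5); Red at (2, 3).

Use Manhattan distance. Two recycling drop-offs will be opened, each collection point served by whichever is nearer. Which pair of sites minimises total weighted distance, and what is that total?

Evaluate every pair (each demand assigned to the nearer of the two):
  {Amber, Red}: total = 991
  {Amber, Blue}: total = 1095
  {Green, Red}: total = 1157
  {Green, Blue}: total = 1223
  {Blue, Red}: total = 1279
  {Amber, Green}: total = 1317
Best pair: {Amber, Red} with total 991.

{Amber, Red}, total 991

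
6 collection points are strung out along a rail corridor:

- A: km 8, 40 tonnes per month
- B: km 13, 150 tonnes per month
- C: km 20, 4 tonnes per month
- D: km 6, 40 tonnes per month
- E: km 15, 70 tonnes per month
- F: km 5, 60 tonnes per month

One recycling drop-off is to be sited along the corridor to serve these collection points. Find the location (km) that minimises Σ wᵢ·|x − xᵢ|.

x = 13

For a sum of weighted absolute distances on a line, the optimum is the weighted median (not the mean). Total weight W = 364; half-weight = 182.
Sort by position and accumulate weight:
  km 5 (F, w=60) → cum 60
  km 6 (D, w=40) → cum 100
  km 8 (A, w=40) → cum 140
  km 13 (B, w=150) → cum 290  ≥ 182 → median here
  km 15 (E, w=70) → cum 360
  km 20 (C, w=4) → cum 364
Optimal location: km 13.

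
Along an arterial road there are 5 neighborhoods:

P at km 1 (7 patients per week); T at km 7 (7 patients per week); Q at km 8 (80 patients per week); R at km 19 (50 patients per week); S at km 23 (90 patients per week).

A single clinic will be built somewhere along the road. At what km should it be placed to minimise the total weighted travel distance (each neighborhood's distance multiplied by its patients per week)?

For a sum of weighted absolute distances on a line, the optimum is the weighted median (not the mean). Total weight W = 234; half-weight = 117.
Sort by position and accumulate weight:
  km 1 (P, w=7) → cum 7
  km 7 (T, w=7) → cum 14
  km 8 (Q, w=80) → cum 94
  km 19 (R, w=50) → cum 144  ≥ 117 → median here
  km 23 (S, w=90) → cum 234
Optimal location: km 19.

x = 19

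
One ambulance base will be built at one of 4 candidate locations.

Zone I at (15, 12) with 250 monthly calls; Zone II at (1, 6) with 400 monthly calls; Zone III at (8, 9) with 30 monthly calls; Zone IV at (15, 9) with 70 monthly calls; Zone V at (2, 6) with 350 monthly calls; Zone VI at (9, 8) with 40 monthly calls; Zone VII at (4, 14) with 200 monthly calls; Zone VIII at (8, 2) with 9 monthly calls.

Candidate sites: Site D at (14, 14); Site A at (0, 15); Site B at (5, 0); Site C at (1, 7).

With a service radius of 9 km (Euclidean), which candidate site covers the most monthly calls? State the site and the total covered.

Site C, covering 1029

Coverage radius r = 9 km; a point is covered iff (Δx)²+(Δy)² ≤ 9² = 81.
  Site D (14, 14): covers {Zone I, Zone III, Zone IV, Zone VI} → 390
  Site A (0, 15): covers {Zone VII} → 200
  Site B (5, 0): covers {Zone II, Zone V, Zone VI, Zone VIII} → 799
  Site C (1, 7): covers {Zone II, Zone III, Zone V, Zone VI, Zone VII, Zone VIII} → 1029
Maximum coverage at Site C: 1029 monthly calls.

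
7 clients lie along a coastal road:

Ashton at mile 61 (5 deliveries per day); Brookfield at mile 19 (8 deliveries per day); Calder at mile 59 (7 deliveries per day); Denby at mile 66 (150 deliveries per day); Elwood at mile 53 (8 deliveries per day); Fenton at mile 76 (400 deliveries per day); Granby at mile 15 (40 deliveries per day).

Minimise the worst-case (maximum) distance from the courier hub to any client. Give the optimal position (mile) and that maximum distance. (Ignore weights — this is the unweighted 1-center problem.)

The 1-center on a line is the midpoint of the two extreme points: leftmost at 15, rightmost at 76.
Optimal location = (15 + 76)/2 = 45.5; maximum distance = (76 − 15)/2 = 30.5.

location 45.5, max distance 30.5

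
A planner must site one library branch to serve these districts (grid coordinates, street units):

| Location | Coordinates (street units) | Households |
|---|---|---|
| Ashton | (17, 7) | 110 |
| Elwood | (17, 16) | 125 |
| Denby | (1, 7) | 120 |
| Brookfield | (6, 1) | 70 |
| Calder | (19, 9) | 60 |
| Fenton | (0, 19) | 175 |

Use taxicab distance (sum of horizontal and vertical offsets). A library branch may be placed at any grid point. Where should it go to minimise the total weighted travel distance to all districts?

Manhattan distance separates: Σwᵢ(|x−xᵢ|+|y−yᵢ|) = Σwᵢ|x−xᵢ| + Σwᵢ|y−yᵢ|, so x and y are optimised independently as 1-D weighted medians.
Total weight W = 660; half = 330.
x-coordinate, sorted with cumulative weight:
  x=0 (Fenton, w=175) cum 175
  x=1 (Denby, w=120) cum 295
  x=6 (Brookfield, w=70) cum 365  ← median
  x=17 (Ashton, w=110) cum 475
  x=17 (Elwood, w=125) cum 600
  x=19 (Calder, w=60) cum 660
⇒ x* = 6
y-coordinate, sorted with cumulative weight:
  y=1 (Brookfield, w=70) cum 70
  y=7 (Ashton, w=110) cum 180
  y=7 (Denby, w=120) cum 300
  y=9 (Calder, w=60) cum 360  ← median
  y=16 (Elwood, w=125) cum 485
  y=19 (Fenton, w=175) cum 660
⇒ y* = 9

(6, 9)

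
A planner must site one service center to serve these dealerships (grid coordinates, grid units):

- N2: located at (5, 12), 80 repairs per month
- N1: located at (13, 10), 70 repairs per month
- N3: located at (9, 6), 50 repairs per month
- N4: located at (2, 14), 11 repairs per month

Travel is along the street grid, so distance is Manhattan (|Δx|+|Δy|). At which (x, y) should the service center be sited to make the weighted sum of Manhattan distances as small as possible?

Manhattan distance separates: Σwᵢ(|x−xᵢ|+|y−yᵢ|) = Σwᵢ|x−xᵢ| + Σwᵢ|y−yᵢ|, so x and y are optimised independently as 1-D weighted medians.
Total weight W = 211; half = 105.5.
x-coordinate, sorted with cumulative weight:
  x=2 (N4, w=11) cum 11
  x=5 (N2, w=80) cum 91
  x=9 (N3, w=50) cum 141  ← median
  x=13 (N1, w=70) cum 211
⇒ x* = 9
y-coordinate, sorted with cumulative weight:
  y=6 (N3, w=50) cum 50
  y=10 (N1, w=70) cum 120  ← median
  y=12 (N2, w=80) cum 200
  y=14 (N4, w=11) cum 211
⇒ y* = 10

(9, 10)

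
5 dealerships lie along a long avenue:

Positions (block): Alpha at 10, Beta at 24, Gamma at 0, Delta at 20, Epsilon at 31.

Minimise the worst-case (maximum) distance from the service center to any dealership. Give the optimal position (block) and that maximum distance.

location 15.5, max distance 15.5

The 1-center on a line is the midpoint of the two extreme points: leftmost at 0, rightmost at 31.
Optimal location = (0 + 31)/2 = 15.5; maximum distance = (31 − 0)/2 = 15.5.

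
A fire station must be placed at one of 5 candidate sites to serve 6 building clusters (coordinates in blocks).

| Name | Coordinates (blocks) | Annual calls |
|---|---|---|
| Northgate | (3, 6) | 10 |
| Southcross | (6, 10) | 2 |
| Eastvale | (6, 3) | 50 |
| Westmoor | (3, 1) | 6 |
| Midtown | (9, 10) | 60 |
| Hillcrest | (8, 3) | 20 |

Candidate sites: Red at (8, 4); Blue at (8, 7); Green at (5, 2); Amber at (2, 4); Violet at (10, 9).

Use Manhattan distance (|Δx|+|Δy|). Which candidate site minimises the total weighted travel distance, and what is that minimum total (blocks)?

Red, total 724 blocks

Total weighted distance at each candidate:
  Red (8, 4): total = 724
  Blue (8, 7): total = 756
  Green (5, 2): total = 996
  Amber (2, 4): total = 1244
  Violet (10, 9): total = 980
Minimum is at Red with total 724 blocks.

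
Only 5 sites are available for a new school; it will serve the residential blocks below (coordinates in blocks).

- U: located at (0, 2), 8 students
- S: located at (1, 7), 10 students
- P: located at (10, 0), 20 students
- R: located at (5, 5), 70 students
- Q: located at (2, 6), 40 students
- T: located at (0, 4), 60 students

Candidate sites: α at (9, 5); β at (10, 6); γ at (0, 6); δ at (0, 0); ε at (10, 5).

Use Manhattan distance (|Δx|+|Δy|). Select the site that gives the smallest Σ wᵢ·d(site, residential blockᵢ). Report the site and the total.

Total weighted distance at each candidate:
  α (9, 5): total = 1516
  β (10, 6): total = 1792
  γ (0, 6): total = 992
  δ (0, 0): total = 1556
  ε (10, 5): total = 1684
Minimum is at γ with total 992 blocks.

γ, total 992 blocks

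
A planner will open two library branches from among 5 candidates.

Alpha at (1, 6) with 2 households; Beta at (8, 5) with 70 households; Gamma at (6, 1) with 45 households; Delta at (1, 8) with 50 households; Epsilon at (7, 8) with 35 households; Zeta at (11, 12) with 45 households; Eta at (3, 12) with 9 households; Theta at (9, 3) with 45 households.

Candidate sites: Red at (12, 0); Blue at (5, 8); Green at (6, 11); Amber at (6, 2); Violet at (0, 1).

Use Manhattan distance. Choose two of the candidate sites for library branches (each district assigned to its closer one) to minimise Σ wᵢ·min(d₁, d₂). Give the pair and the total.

{Blue, Amber}, total 1361

Evaluate every pair (each demand assigned to the nearer of the two):
  {Blue, Amber}: total = 1361
  {Green, Amber}: total = 1439
  {Blue, Green}: total = 1773
  {Red, Blue}: total = 1791
  {Blue, Violet}: total = 1881
  {Red, Green}: total = 2011
  {Amber, Violet}: total = 2024
  {Red, Amber}: total = 2090
  {Green, Violet}: total = 2183
  {Red, Violet}: total = 2748
Best pair: {Blue, Amber} with total 1361.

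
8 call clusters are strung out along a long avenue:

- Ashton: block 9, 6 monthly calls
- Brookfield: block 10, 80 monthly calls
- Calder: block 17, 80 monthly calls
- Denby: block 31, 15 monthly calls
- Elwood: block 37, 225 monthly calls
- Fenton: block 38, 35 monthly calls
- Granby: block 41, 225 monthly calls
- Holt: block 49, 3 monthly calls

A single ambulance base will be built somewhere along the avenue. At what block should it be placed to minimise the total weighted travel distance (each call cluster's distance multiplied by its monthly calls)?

For a sum of weighted absolute distances on a line, the optimum is the weighted median (not the mean). Total weight W = 669; half-weight = 334.5.
Sort by position and accumulate weight:
  block 9 (Ashton, w=6) → cum 6
  block 10 (Brookfield, w=80) → cum 86
  block 17 (Calder, w=80) → cum 166
  block 31 (Denby, w=15) → cum 181
  block 37 (Elwood, w=225) → cum 406  ≥ 334.5 → median here
  block 38 (Fenton, w=35) → cum 441
  block 41 (Granby, w=225) → cum 666
  block 49 (Holt, w=3) → cum 669
Optimal location: block 37.

x = 37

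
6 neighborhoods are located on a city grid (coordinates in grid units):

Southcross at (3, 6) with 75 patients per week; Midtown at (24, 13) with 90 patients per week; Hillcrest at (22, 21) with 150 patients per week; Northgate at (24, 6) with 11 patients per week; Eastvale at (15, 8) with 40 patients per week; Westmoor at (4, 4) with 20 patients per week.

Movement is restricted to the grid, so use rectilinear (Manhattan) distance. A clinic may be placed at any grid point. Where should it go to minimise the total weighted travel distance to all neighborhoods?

(22, 13)

Manhattan distance separates: Σwᵢ(|x−xᵢ|+|y−yᵢ|) = Σwᵢ|x−xᵢ| + Σwᵢ|y−yᵢ|, so x and y are optimised independently as 1-D weighted medians.
Total weight W = 386; half = 193.
x-coordinate, sorted with cumulative weight:
  x=3 (Southcross, w=75) cum 75
  x=4 (Westmoor, w=20) cum 95
  x=15 (Eastvale, w=40) cum 135
  x=22 (Hillcrest, w=150) cum 285  ← median
  x=24 (Midtown, w=90) cum 375
  x=24 (Northgate, w=11) cum 386
⇒ x* = 22
y-coordinate, sorted with cumulative weight:
  y=4 (Westmoor, w=20) cum 20
  y=6 (Southcross, w=75) cum 95
  y=6 (Northgate, w=11) cum 106
  y=8 (Eastvale, w=40) cum 146
  y=13 (Midtown, w=90) cum 236  ← median
  y=21 (Hillcrest, w=150) cum 386
⇒ y* = 13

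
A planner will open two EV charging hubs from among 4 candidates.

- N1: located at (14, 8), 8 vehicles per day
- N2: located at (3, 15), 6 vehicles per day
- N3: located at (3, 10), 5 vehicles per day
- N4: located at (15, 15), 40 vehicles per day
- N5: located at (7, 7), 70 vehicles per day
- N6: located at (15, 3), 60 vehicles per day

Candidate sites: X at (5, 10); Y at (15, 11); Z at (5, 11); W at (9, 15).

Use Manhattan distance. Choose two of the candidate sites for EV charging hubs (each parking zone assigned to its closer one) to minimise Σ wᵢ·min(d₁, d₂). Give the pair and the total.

Evaluate every pair (each demand assigned to the nearer of the two):
  {X, Y}: total = 1074
  {Y, Z}: total = 1143
  {Y, W}: total = 1463
  {X, W}: total = 1744
  {Z, W}: total = 1887
  {X, Z}: total = 2064
Best pair: {X, Y} with total 1074.

{X, Y}, total 1074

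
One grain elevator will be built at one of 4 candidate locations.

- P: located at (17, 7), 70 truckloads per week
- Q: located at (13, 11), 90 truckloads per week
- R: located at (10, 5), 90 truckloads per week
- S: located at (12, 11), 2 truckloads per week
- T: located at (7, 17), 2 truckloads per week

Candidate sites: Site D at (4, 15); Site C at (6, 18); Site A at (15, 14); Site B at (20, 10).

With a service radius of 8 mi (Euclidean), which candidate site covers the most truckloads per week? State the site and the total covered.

Site A, covering 162

Coverage radius r = 8 mi; a point is covered iff (Δx)²+(Δy)² ≤ 8² = 64.
  Site D (4, 15): covers {T} → 2
  Site C (6, 18): covers {T} → 2
  Site A (15, 14): covers {P, Q, S} → 162
  Site B (20, 10): covers {P, Q} → 160
Maximum coverage at Site A: 162 truckloads per week.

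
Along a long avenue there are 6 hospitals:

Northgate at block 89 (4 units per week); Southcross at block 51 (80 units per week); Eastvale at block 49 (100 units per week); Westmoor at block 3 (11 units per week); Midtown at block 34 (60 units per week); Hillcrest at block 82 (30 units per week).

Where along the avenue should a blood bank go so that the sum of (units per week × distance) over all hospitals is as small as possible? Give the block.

For a sum of weighted absolute distances on a line, the optimum is the weighted median (not the mean). Total weight W = 285; half-weight = 142.5.
Sort by position and accumulate weight:
  block 3 (Westmoor, w=11) → cum 11
  block 34 (Midtown, w=60) → cum 71
  block 49 (Eastvale, w=100) → cum 171  ≥ 142.5 → median here
  block 51 (Southcross, w=80) → cum 251
  block 82 (Hillcrest, w=30) → cum 281
  block 89 (Northgate, w=4) → cum 285
Optimal location: block 49.

x = 49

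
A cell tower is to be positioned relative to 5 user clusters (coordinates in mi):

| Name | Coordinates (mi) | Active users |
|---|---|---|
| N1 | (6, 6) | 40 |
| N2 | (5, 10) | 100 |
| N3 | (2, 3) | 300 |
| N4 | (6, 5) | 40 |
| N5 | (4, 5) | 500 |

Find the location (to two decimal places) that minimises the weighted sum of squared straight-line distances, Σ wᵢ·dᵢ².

(3.65, 4.94)

The minimiser of Σwᵢ‖p−pᵢ‖² is the weighted centroid p* = (Σwᵢpᵢ)/(Σwᵢ).
Σwᵢ = 980.
Σwᵢxᵢ = 40·6 + 100·5 + 300·2 + 40·6 + 500·4 = 3580.
Σwᵢyᵢ = 40·6 + 100·10 + 300·3 + 40·5 + 500·5 = 4840.
x* = 3580/980 = 3.65, y* = 4840/980 = 4.94.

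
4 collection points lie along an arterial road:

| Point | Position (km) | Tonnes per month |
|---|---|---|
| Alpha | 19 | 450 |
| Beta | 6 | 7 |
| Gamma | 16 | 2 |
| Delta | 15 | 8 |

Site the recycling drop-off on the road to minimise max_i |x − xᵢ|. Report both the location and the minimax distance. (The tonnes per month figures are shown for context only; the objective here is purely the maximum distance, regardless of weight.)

The 1-center on a line is the midpoint of the two extreme points: leftmost at 6, rightmost at 19.
Optimal location = (6 + 19)/2 = 12.5; maximum distance = (19 − 6)/2 = 6.5.

location 12.5, max distance 6.5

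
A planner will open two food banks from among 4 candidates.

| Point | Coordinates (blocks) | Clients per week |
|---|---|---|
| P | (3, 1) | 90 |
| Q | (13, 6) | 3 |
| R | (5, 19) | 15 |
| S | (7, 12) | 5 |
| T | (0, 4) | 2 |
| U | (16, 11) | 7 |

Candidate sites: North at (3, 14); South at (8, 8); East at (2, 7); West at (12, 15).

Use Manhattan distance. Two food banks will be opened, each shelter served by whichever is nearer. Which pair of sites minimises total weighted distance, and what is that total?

{North, East}, total 923

Evaluate every pair (each demand assigned to the nearer of the two):
  {North, East}: total = 923
  {East, West}: total = 931
  {South, East}: total = 973
  {North, South}: total = 1332
  {South, West}: total = 1371
  {North, West}: total = 1417
Best pair: {North, East} with total 923.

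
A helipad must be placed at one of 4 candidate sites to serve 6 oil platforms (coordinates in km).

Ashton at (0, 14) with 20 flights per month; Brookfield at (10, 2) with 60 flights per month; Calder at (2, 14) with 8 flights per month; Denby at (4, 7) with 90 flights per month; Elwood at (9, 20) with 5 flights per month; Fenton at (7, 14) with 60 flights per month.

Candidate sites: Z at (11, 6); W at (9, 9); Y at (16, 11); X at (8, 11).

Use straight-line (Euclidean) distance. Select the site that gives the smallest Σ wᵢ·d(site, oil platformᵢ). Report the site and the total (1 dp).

X, total 1521.8 km

Total weighted distance at each candidate:
  Z (11, 6): total = 1859.5
  W (9, 9): total = 1561.8
  Y (16, 11): total = 2853.8
  X (8, 11): total = 1521.8
Minimum is at X with total 1521.8 km.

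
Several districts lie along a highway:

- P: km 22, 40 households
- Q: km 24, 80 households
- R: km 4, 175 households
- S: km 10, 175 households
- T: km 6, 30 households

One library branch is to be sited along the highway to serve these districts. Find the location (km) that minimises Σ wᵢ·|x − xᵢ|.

For a sum of weighted absolute distances on a line, the optimum is the weighted median (not the mean). Total weight W = 500; half-weight = 250.
Sort by position and accumulate weight:
  km 4 (R, w=175) → cum 175
  km 6 (T, w=30) → cum 205
  km 10 (S, w=175) → cum 380  ≥ 250 → median here
  km 22 (P, w=40) → cum 420
  km 24 (Q, w=80) → cum 500
Optimal location: km 10.

x = 10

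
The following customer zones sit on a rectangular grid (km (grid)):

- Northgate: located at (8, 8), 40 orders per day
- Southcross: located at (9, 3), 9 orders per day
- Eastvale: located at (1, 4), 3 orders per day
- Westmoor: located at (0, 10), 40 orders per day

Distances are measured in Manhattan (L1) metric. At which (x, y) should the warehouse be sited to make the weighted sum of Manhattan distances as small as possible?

(8, 8)

Manhattan distance separates: Σwᵢ(|x−xᵢ|+|y−yᵢ|) = Σwᵢ|x−xᵢ| + Σwᵢ|y−yᵢ|, so x and y are optimised independently as 1-D weighted medians.
Total weight W = 92; half = 46.
x-coordinate, sorted with cumulative weight:
  x=0 (Westmoor, w=40) cum 40
  x=1 (Eastvale, w=3) cum 43
  x=8 (Northgate, w=40) cum 83  ← median
  x=9 (Southcross, w=9) cum 92
⇒ x* = 8
y-coordinate, sorted with cumulative weight:
  y=3 (Southcross, w=9) cum 9
  y=4 (Eastvale, w=3) cum 12
  y=8 (Northgate, w=40) cum 52  ← median
  y=10 (Westmoor, w=40) cum 92
⇒ y* = 8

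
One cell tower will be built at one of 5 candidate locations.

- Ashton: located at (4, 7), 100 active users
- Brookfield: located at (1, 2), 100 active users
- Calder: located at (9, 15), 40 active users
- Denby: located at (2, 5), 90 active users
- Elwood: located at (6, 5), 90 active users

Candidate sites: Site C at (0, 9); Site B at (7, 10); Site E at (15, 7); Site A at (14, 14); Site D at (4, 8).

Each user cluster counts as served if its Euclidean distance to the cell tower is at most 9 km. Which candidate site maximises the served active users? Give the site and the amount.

Coverage radius r = 9 km; a point is covered iff (Δx)²+(Δy)² ≤ 9² = 81.
  Site C (0, 9): covers {Ashton, Brookfield, Denby, Elwood} → 380
  Site B (7, 10): covers {Ashton, Calder, Denby, Elwood} → 320
  Site E (15, 7): covers {none} → 0
  Site A (14, 14): covers {Calder} → 40
  Site D (4, 8): covers {Ashton, Brookfield, Calder, Denby, Elwood} → 420
Maximum coverage at Site D: 420 active users.

Site D, covering 420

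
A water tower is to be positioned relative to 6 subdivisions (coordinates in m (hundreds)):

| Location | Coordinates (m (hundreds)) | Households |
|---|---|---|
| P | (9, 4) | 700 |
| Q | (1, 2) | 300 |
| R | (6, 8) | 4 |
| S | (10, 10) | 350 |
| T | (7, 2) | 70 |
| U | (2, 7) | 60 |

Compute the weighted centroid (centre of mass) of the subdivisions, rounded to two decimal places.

(7.23, 5.05)

The minimiser of Σwᵢ‖p−pᵢ‖² is the weighted centroid p* = (Σwᵢpᵢ)/(Σwᵢ).
Σwᵢ = 1484.
Σwᵢxᵢ = 700·9 + 300·1 + 4·6 + 350·10 + 70·7 + 60·2 = 10734.
Σwᵢyᵢ = 700·4 + 300·2 + 4·8 + 350·10 + 70·2 + 60·7 = 7492.
x* = 10734/1484 = 7.23, y* = 7492/1484 = 5.05.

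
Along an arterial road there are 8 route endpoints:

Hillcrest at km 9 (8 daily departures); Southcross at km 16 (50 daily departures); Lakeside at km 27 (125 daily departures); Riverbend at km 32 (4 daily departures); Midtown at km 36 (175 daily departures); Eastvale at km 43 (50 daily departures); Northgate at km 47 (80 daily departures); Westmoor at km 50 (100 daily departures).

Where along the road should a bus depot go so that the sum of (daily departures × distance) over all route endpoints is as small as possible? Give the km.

x = 36

For a sum of weighted absolute distances on a line, the optimum is the weighted median (not the mean). Total weight W = 592; half-weight = 296.
Sort by position and accumulate weight:
  km 9 (Hillcrest, w=8) → cum 8
  km 16 (Southcross, w=50) → cum 58
  km 27 (Lakeside, w=125) → cum 183
  km 32 (Riverbend, w=4) → cum 187
  km 36 (Midtown, w=175) → cum 362  ≥ 296 → median here
  km 43 (Eastvale, w=50) → cum 412
  km 47 (Northgate, w=80) → cum 492
  km 50 (Westmoor, w=100) → cum 592
Optimal location: km 36.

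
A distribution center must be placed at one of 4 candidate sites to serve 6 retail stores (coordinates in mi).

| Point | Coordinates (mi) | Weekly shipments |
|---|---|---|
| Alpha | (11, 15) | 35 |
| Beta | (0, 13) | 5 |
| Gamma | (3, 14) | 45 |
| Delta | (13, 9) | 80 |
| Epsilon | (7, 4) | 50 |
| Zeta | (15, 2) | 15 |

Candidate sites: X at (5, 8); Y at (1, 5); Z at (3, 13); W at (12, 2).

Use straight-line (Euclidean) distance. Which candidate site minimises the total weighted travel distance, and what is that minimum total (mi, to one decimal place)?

Total weighted distance at each candidate:
  X (5, 8): total = 1686.2
  Y (1, 5): total = 2481.0
  Z (3, 13): total = 1946.9
  W (12, 2): total = 2092.7
Minimum is at X with total 1686.2 mi.

X, total 1686.2 mi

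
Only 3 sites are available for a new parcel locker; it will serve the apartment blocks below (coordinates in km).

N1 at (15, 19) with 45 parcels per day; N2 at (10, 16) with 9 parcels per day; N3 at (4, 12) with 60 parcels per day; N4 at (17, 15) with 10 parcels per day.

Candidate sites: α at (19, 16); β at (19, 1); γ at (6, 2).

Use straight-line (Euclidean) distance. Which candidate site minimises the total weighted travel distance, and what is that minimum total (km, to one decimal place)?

α, total 1259.8 km

Total weighted distance at each candidate:
  α (19, 16): total = 1259.8
  β (19, 1): total = 2244.7
  γ (6, 2): total = 1778.8
Minimum is at α with total 1259.8 km.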